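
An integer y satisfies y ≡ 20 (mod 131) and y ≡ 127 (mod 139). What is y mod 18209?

131⁻¹ mod 139: 131×52 ≡ 1 (mod 139), so 131⁻¹ ≡ 52.
y = 20 + 131×((127 − 20)×52 mod 139) = 20 + 131×4 = 544.

544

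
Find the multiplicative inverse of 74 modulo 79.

63

By the extended Euclidean algorithm:
79 = 1·74 + 5
74 = 14·5 + 4
5 = 1·4 + 1
4 = 4·1 + 0
gcd(74, 79) = 1, so the inverse exists.
Back-substitute for 1:
1 = 1·5 − 1·4
  = −1·74 + 15·5
  = 15·79 − 16·74
So 74⁻¹ ≡ −16 ≡ 63 (mod 79).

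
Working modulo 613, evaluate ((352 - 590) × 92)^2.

160

352 - 590 = -238 ≡ 375 (mod 613)
375 × 92 = 34500 ≡ 172 (mod 613)
(172)^2 ≡ 160 (mod 613)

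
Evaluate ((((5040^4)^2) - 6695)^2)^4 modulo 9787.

(5040)^4 ≡ 1185 (mod 9787)
(1185)^2 ≡ 4684 (mod 9787)
4684 - 6695 = -2011 ≡ 7776 (mod 9787)
(7776)^2 ≡ 2090 (mod 9787)
(2090)^4 ≡ 6344 (mod 9787)

6344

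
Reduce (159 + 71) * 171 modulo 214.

168

159 + 71 = 230 ≡ 16 (mod 214)
16 * 171 = 2736 ≡ 168 (mod 214)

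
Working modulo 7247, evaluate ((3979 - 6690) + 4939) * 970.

1554

3979 - 6690 = -2711 ≡ 4536 (mod 7247)
4536 + 4939 = 9475 ≡ 2228 (mod 7247)
2228 * 970 = 2161160 ≡ 1554 (mod 7247)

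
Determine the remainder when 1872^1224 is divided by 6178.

1872^1 ≡ 1872 (mod 6178)
1872^2 ≡ 1872^2 = 3504384 ≡ 1458 (mod 6178)
1872^4 ≡ 1458^2 = 2125764 ≡ 532 (mod 6178)
1872^8 ≡ 532^2 = 283024 ≡ 5014 (mod 6178)
1872^16 ≡ 5014^2 = 25140196 ≡ 1914 (mod 6178)
1872^32 ≡ 1914^2 = 3663396 ≡ 6020 (mod 6178)
1872^64 ≡ 6020^2 = 36240400 ≡ 252 (mod 6178)
1872^128 ≡ 252^2 = 63504 ≡ 1724 (mod 6178)
1872^256 ≡ 1724^2 = 2972176 ≡ 558 (mod 6178)
1872^512 ≡ 558^2 = 311364 ≡ 2464 (mod 6178)
1872^1024 ≡ 2464^2 = 6071296 ≡ 4500 (mod 6178)
1872^1224 = 1872^1024 · 1872^128 · 1872^64 · 1872^8 ≡ 4500 · 1724 · 252 · 5014 (mod 6178).
Accumulate the product:
4500 · 1724 = 7758000 ≡ 4610
4610 · 252 = 1161720 ≡ 256
256 · 5014 = 1283584 ≡ 4738

4738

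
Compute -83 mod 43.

-83 = -2*43 + 3, so -83 ≡ 3 (mod 43).

3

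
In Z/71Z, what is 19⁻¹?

15

Apply the Euclidean algorithm and back-substitute:
71 = 3·19 + 14
19 = 1·14 + 5
14 = 2·5 + 4
5 = 1·4 + 1
4 = 4·1 + 0
gcd(19, 71) = 1, so the inverse exists.
Bézout: 1 = −4·71 + 15·19.
So 19⁻¹ ≡ 15 (mod 71).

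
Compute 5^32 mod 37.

9

5^1 ≡ 5 (mod 37)
5^2 ≡ 5^2 = 25 (mod 37)
5^4 ≡ 25^2 = 625 ≡ 33 (mod 37)
5^8 ≡ 33^2 = 1089 ≡ 16 (mod 37)
5^16 ≡ 16^2 = 256 ≡ 34 (mod 37)
5^32 ≡ 34^2 = 1156 ≡ 9 (mod 37)
So 5^32 ≡ 9 (mod 37).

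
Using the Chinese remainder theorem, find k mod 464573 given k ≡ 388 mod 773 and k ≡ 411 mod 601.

294901

773⁻¹ mod 601: 773*304 ≡ 1 (mod 601), so 773⁻¹ ≡ 304.
k = 388 + 773*((411 − 388)*304 mod 601) = 388 + 773*381 = 294901.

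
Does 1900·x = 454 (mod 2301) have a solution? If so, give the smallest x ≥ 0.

gcd(1900, 2301) = 1, so a unique solution mod 2301 exists.
1900⁻¹ ≡ 241 (mod 2301).
x ≡ 241·454 ≡ 1267 (mod 2301).

1267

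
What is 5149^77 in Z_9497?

96

77 in binary is 1001101, i.e. 77 = 64 + 8 + 4 + 1.
5149^1 ≡ 5149 (mod 9497)
5149^2 ≡ 5149^2 = 26512201 ≡ 6074 (mod 9497)
5149^4 ≡ 6074^2 = 36893476 ≡ 7128 (mod 9497)
5149^8 ≡ 7128^2 = 50808384 ≡ 8931 (mod 9497)
5149^16 ≡ 8931^2 = 79762761 ≡ 6955 (mod 9497)
5149^32 ≡ 6955^2 = 48372025 ≡ 3804 (mod 9497)
5149^64 ≡ 3804^2 = 14470416 ≡ 6485 (mod 9497)
5149^77 = 5149^64 · 5149^8 · 5149^4 · 5149^1 ≡ 6485 · 8931 · 7128 · 5149 (mod 9497).
Accumulate the product:
6485 · 8931 = 57917535 ≡ 4829
4829 · 7128 = 34421112 ≡ 3984
3984 · 5149 = 20513616 ≡ 96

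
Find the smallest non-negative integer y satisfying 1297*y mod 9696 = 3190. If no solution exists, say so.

6454

gcd(1297, 9696) = 1, so a unique solution mod 9696 exists.
1297⁻¹ ≡ 5233 (mod 9696).
y ≡ 5233*3190 ≡ 6454 (mod 9696).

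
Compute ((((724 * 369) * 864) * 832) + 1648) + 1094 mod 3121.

489

724 * 369 = 267156 ≡ 1871 (mod 3121)
1871 * 864 = 1616544 ≡ 2987 (mod 3121)
2987 * 832 = 2485184 ≡ 868 (mod 3121)
868 + 1648 = 2516
2516 + 1094 = 3610 ≡ 489 (mod 3121)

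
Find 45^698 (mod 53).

698 in binary is 1010111010, i.e. 698 = 512 + 128 + 32 + 16 + 8 + 2.
45^1 ≡ 45 (mod 53)
45^2 ≡ 45^2 = 2025 ≡ 11 (mod 53)
45^4 ≡ 11^2 = 121 ≡ 15 (mod 53)
45^8 ≡ 15^2 = 225 ≡ 13 (mod 53)
45^16 ≡ 13^2 = 169 ≡ 10 (mod 53)
45^32 ≡ 10^2 = 100 ≡ 47 (mod 53)
45^64 ≡ 47^2 = 2209 ≡ 36 (mod 53)
45^128 ≡ 36^2 = 1296 ≡ 24 (mod 53)
45^256 ≡ 24^2 = 576 ≡ 46 (mod 53)
45^512 ≡ 46^2 = 2116 ≡ 49 (mod 53)
45^698 = 45^512 · 45^128 · 45^32 · 45^16 · 45^8 · 45^2 ≡ 49 · 24 · 47 · 10 · 13 · 11 (mod 53).
Accumulate the product:
49 · 24 = 1176 ≡ 10
10 · 47 = 470 ≡ 46
46 · 10 = 460 ≡ 36
36 · 13 = 468 ≡ 44
44 · 11 = 484 ≡ 7

7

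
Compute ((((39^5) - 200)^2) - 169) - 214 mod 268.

(39)^5 ≡ 123 (mod 268)
123 - 200 = -77 ≡ 191 (mod 268)
(191)^2 ≡ 33 (mod 268)
33 - 169 = -136 ≡ 132 (mod 268)
132 - 214 = -82 ≡ 186 (mod 268)

186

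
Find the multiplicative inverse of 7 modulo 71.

Run the extended Euclidean algorithm:
71 = 10·7 + 1
7 = 7·1 + 0
gcd(7, 71) = 1, so the inverse exists.
Back-substitute for 1:
1 = 1·71 − 10·7
So 7⁻¹ ≡ −10 ≡ 61 (mod 71).

61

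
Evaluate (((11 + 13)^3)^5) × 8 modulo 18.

11 + 13 = 24 ≡ 6 (mod 18)
(6)^3 ≡ 0 (mod 18)
(0)^5 ≡ 0 (mod 18)
0 × 8 = 0

0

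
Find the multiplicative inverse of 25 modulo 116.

By the extended Euclidean algorithm:
116 = 4·25 + 16
25 = 1·16 + 9
16 = 1·9 + 7
9 = 1·7 + 2
7 = 3·2 + 1
2 = 2·1 + 0
gcd(25, 116) = 1, so the inverse exists.
Back-substitute for 1:
1 = 1·7 − 3·2
  = −3·9 + 4·7
  = 4·16 − 7·9
  = −7·25 + 11·16
  = 11·116 − 51·25
So 25⁻¹ ≡ −51 ≡ 65 (mod 116).

65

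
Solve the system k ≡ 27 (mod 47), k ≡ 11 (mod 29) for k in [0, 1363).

47⁻¹ mod 29: 47*21 ≡ 1 (mod 29), so 47⁻¹ ≡ 21.
k = 27 + 47*((11 − 27)*21 mod 29) = 27 + 47*12 = 591.

591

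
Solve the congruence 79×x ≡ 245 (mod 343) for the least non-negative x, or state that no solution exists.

294

gcd(79, 343) = 1, so a unique solution mod 343 exists.
79⁻¹ ≡ 165 (mod 343).
x ≡ 165×245 ≡ 294 (mod 343).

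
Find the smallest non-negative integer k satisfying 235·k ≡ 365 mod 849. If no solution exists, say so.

128

gcd(235, 849) = 1, so a unique solution mod 849 exists.
235⁻¹ ≡ 112 (mod 849).
k ≡ 112·365 ≡ 128 (mod 849).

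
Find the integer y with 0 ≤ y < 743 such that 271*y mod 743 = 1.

743 = 2*271 + 201
271 = 1*201 + 70
201 = 2*70 + 61
70 = 1*61 + 9
61 = 6*9 + 7
9 = 1*7 + 2
7 = 3*2 + 1
2 = 2*1 + 0
gcd(271, 743) = 1, so the inverse exists.
Back-substitute for 1:
1 = 1*7 − 3*2
  = −3*9 + 4*7
  = 4*61 − 27*9
  = −27*70 + 31*61
  = 31*201 − 89*70
  = −89*271 + 120*201
  = 120*743 − 329*271
So 271⁻¹ ≡ −329 ≡ 414 (mod 743).

414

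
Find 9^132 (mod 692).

Using repeated squaring:
132 in binary is 10000100, i.e. 132 = 128 + 4.
9^1 ≡ 9 (mod 692)
9^2 ≡ 9^2 = 81 (mod 692)
9^4 ≡ 81^2 = 6561 ≡ 333 (mod 692)
9^8 ≡ 333^2 = 110889 ≡ 169 (mod 692)
9^16 ≡ 169^2 = 28561 ≡ 189 (mod 692)
9^32 ≡ 189^2 = 35721 ≡ 429 (mod 692)
9^64 ≡ 429^2 = 184041 ≡ 661 (mod 692)
9^128 ≡ 661^2 = 436921 ≡ 269 (mod 692)
9^132 = 9^128 × 9^4 ≡ 269 × 333 (mod 692).
269 × 333 = 89577 ≡ 309 (mod 692).

309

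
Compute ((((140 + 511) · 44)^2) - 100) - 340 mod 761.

58

140 + 511 = 651
651 · 44 = 28644 ≡ 487 (mod 761)
(487)^2 ≡ 498 (mod 761)
498 - 100 = 398
398 - 340 = 58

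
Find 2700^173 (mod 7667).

Using repeated squaring:
173 in binary is 10101101, i.e. 173 = 128 + 32 + 8 + 4 + 1.
2700^1 ≡ 2700 (mod 7667)
2700^2 ≡ 2700^2 = 7290000 ≡ 6350 (mod 7667)
2700^4 ≡ 6350^2 = 40322500 ≡ 1747 (mod 7667)
2700^8 ≡ 1747^2 = 3052009 ≡ 543 (mod 7667)
2700^16 ≡ 543^2 = 294849 ≡ 3503 (mod 7667)
2700^32 ≡ 3503^2 = 12271009 ≡ 3809 (mod 7667)
2700^64 ≡ 3809^2 = 14508481 ≡ 2517 (mod 7667)
2700^128 ≡ 2517^2 = 6335289 ≡ 2347 (mod 7667)
2700^173 = 2700^128 * 2700^32 * 2700^8 * 2700^4 * 2700^1 ≡ 2347 * 3809 * 543 * 1747 * 2700 (mod 7667).
Accumulate the product:
2347 * 3809 = 8939723 ≡ 1
1 * 543 = 543
543 * 1747 = 948621 ≡ 5580
5580 * 2700 = 15066000 ≡ 345

345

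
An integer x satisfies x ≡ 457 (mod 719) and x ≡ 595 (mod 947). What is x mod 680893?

719⁻¹ mod 947: 719*893 ≡ 1 (mod 947), so 719⁻¹ ≡ 893.
x = 457 + 719*((595 − 457)*893 mod 947) = 457 + 719*124 = 89613.
Check: 89613 mod 719 = 457, 89613 mod 947 = 595. ✓

89613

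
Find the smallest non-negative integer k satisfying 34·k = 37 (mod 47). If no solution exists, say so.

8

gcd(34, 47) = 1, so a unique solution mod 47 exists.
34⁻¹ ≡ 18 (mod 47).
k ≡ 18·37 ≡ 8 (mod 47).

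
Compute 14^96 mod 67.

22

Using repeated squaring:
96 in binary is 1100000, i.e. 96 = 64 + 32.
14^1 ≡ 14 (mod 67)
14^2 ≡ 14^2 = 196 ≡ 62 (mod 67)
14^4 ≡ 62^2 = 3844 ≡ 25 (mod 67)
14^8 ≡ 25^2 = 625 ≡ 22 (mod 67)
14^16 ≡ 22^2 = 484 ≡ 15 (mod 67)
14^32 ≡ 15^2 = 225 ≡ 24 (mod 67)
14^64 ≡ 24^2 = 576 ≡ 40 (mod 67)
14^96 = 14^64 · 14^32 ≡ 40 · 24 (mod 67).
40 · 24 = 960 ≡ 22 (mod 67).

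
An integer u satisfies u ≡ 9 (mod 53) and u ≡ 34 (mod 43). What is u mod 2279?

53⁻¹ mod 43: 53×13 ≡ 1 (mod 43), so 53⁻¹ ≡ 13.
u = 9 + 53×((34 − 9)×13 mod 43) = 9 + 53×24 = 1281.

1281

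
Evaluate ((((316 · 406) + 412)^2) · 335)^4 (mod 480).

160

316 · 406 = 128296 ≡ 136 (mod 480)
136 + 412 = 548 ≡ 68 (mod 480)
(68)^2 ≡ 304 (mod 480)
304 · 335 = 101840 ≡ 80 (mod 480)
(80)^4 ≡ 160 (mod 480)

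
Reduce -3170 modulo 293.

-3170 = -11×293 + 53, so -3170 ≡ 53 (mod 293).

53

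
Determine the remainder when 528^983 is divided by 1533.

1503

983 in binary is 1111010111, i.e. 983 = 512 + 256 + 128 + 64 + 16 + 4 + 2 + 1.
528^1 ≡ 528 (mod 1533)
528^2 ≡ 528^2 = 278784 ≡ 1311 (mod 1533)
528^4 ≡ 1311^2 = 1718721 ≡ 228 (mod 1533)
528^8 ≡ 228^2 = 51984 ≡ 1395 (mod 1533)
528^16 ≡ 1395^2 = 1946025 ≡ 648 (mod 1533)
528^32 ≡ 648^2 = 419904 ≡ 1395 (mod 1533)
528^64 ≡ 1395^2 = 1946025 ≡ 648 (mod 1533)
528^128 ≡ 648^2 = 419904 ≡ 1395 (mod 1533)
528^256 ≡ 1395^2 = 1946025 ≡ 648 (mod 1533)
528^512 ≡ 648^2 = 419904 ≡ 1395 (mod 1533)
528^983 = 528^512 * 528^256 * 528^128 * 528^64 * 528^16 * 528^4 * 528^2 * 528^1 ≡ 1395 * 648 * 1395 * 648 * 648 * 228 * 1311 * 528 (mod 1533).
Accumulate the product:
1395 * 648 = 903960 ≡ 1023
1023 * 1395 = 1427085 ≡ 1395
1395 * 648 = 903960 ≡ 1023
1023 * 648 = 662904 ≡ 648
648 * 228 = 147744 ≡ 576
576 * 1311 = 755136 ≡ 900
900 * 528 = 475200 ≡ 1503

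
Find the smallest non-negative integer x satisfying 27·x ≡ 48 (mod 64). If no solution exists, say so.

16

gcd(27, 64) = 1, so a unique solution mod 64 exists.
27⁻¹ ≡ 19 (mod 64).
x ≡ 19·48 ≡ 16 (mod 64).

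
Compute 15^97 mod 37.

97 in binary is 1100001, i.e. 97 = 64 + 32 + 1.
15^1 ≡ 15 (mod 37)
15^2 ≡ 15^2 = 225 ≡ 3 (mod 37)
15^4 ≡ 3^2 = 9 (mod 37)
15^8 ≡ 9^2 = 81 ≡ 7 (mod 37)
15^16 ≡ 7^2 = 49 ≡ 12 (mod 37)
15^32 ≡ 12^2 = 144 ≡ 33 (mod 37)
15^64 ≡ 33^2 = 1089 ≡ 16 (mod 37)
15^97 = 15^64 * 15^32 * 15^1 ≡ 16 * 33 * 15 (mod 37).
Accumulate the product:
16 * 33 = 528 ≡ 10
10 * 15 = 150 ≡ 2

2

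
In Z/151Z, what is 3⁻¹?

Run the extended Euclidean algorithm:
151 = 50*3 + 1
3 = 3*1 + 0
gcd(3, 151) = 1, so the inverse exists.
Back-substitute for 1:
1 = 1*151 − 50*3
So 3⁻¹ ≡ −50 ≡ 101 (mod 151).

101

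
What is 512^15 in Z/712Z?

Compute successive squares:
15 in binary is 1111, i.e. 15 = 8 + 4 + 2 + 1.
512^1 ≡ 512 (mod 712)
512^2 ≡ 512^2 = 262144 ≡ 128 (mod 712)
512^4 ≡ 128^2 = 16384 ≡ 8 (mod 712)
512^8 ≡ 8^2 = 64 (mod 712)
512^15 = 512^8 · 512^4 · 512^2 · 512^1 ≡ 64 · 8 · 128 · 512 (mod 712).
Accumulate the product:
64 · 8 = 512
512 · 128 = 65536 ≡ 32
32 · 512 = 16384 ≡ 8

8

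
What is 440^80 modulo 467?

319

Using repeated squaring:
80 in binary is 1010000, i.e. 80 = 64 + 16.
440^1 ≡ 440 (mod 467)
440^2 ≡ 440^2 = 193600 ≡ 262 (mod 467)
440^4 ≡ 262^2 = 68644 ≡ 462 (mod 467)
440^8 ≡ 462^2 = 213444 ≡ 25 (mod 467)
440^16 ≡ 25^2 = 625 ≡ 158 (mod 467)
440^32 ≡ 158^2 = 24964 ≡ 213 (mod 467)
440^64 ≡ 213^2 = 45369 ≡ 70 (mod 467)
440^80 = 440^64 * 440^16 ≡ 70 * 158 (mod 467).
70 * 158 = 11060 ≡ 319 (mod 467).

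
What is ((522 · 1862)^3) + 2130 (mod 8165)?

5854

522 · 1862 = 971964 ≡ 329 (mod 8165)
(329)^3 ≡ 3724 (mod 8165)
3724 + 2130 = 5854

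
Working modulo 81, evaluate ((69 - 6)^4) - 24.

57

69 - 6 = 63
(63)^4 ≡ 0 (mod 81)
0 - 24 = -24 ≡ 57 (mod 81)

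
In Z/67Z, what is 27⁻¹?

5

Apply the Euclidean algorithm and back-substitute:
67 = 2·27 + 13
27 = 2·13 + 1
13 = 13·1 + 0
gcd(27, 67) = 1, so the inverse exists.
Bézout: 1 = −2·67 + 5·27.
So 27⁻¹ ≡ 5 (mod 67).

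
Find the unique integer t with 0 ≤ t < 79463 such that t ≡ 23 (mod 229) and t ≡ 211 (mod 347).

72387

229⁻¹ mod 347: 229×297 ≡ 1 (mod 347), so 229⁻¹ ≡ 297.
t = 23 + 229×((211 − 23)×297 mod 347) = 23 + 229×316 = 72387.
Check: 72387 mod 229 = 23, 72387 mod 347 = 211. ✓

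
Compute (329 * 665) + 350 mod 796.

235

329 * 665 = 218785 ≡ 681 (mod 796)
681 + 350 = 1031 ≡ 235 (mod 796)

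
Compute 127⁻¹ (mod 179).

148

179 = 1·127 + 52
127 = 2·52 + 23
52 = 2·23 + 6
23 = 3·6 + 5
6 = 1·5 + 1
5 = 5·1 + 0
gcd(127, 179) = 1, so the inverse exists.
Bézout: 1 = 22·179 − 31·127.
So 127⁻¹ ≡ −31 ≡ 148 (mod 179).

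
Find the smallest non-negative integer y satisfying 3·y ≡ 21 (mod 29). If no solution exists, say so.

gcd(3, 29) = 1, so a unique solution mod 29 exists.
3⁻¹ ≡ 10 (mod 29).
y ≡ 10·21 ≡ 7 (mod 29).

7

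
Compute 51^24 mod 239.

51^1 ≡ 51 (mod 239)
51^2 ≡ 51^2 = 2601 ≡ 211 (mod 239)
51^4 ≡ 211^2 = 44521 ≡ 67 (mod 239)
51^8 ≡ 67^2 = 4489 ≡ 187 (mod 239)
51^16 ≡ 187^2 = 34969 ≡ 75 (mod 239)
51^24 = 51^16 × 51^8 ≡ 75 × 187 (mod 239).
75 × 187 = 14025 ≡ 163 (mod 239).

163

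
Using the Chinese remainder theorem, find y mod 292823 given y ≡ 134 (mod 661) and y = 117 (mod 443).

661⁻¹ mod 443: 661×63 ≡ 1 (mod 443), so 661⁻¹ ≡ 63.
y = 134 + 661×((117 − 134)×63 mod 443) = 134 + 661×258 = 170672.
Check: 170672 mod 661 = 134, 170672 mod 443 = 117. ✓

170672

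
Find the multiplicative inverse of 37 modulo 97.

21

Apply the Euclidean algorithm and back-substitute:
97 = 2·37 + 23
37 = 1·23 + 14
23 = 1·14 + 9
14 = 1·9 + 5
9 = 1·5 + 4
5 = 1·4 + 1
4 = 4·1 + 0
gcd(37, 97) = 1, so the inverse exists.
Bézout: 1 = −8·97 + 21·37.
So 37⁻¹ ≡ 21 (mod 97).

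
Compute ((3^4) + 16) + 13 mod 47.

16

(3)^4 ≡ 34 (mod 47)
34 + 16 = 50 ≡ 3 (mod 47)
3 + 13 = 16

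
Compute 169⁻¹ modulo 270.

139

By the extended Euclidean algorithm:
270 = 1*169 + 101
169 = 1*101 + 68
101 = 1*68 + 33
68 = 2*33 + 2
33 = 16*2 + 1
2 = 2*1 + 0
gcd(169, 270) = 1, so the inverse exists.
Back-substitute for 1:
1 = 1*33 − 16*2
  = −16*68 + 33*33
  = 33*101 − 49*68
  = −49*169 + 82*101
  = 82*270 − 131*169
So 169⁻¹ ≡ −131 ≡ 139 (mod 270).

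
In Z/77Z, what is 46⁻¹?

72

Run the extended Euclidean algorithm:
77 = 1·46 + 31
46 = 1·31 + 15
31 = 2·15 + 1
15 = 15·1 + 0
gcd(46, 77) = 1, so the inverse exists.
Back-substitute for 1:
1 = 1·31 − 2·15
  = −2·46 + 3·31
  = 3·77 − 5·46
So 46⁻¹ ≡ −5 ≡ 72 (mod 77).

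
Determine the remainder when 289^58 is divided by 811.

600

58 in binary is 111010, i.e. 58 = 32 + 16 + 8 + 2.
289^1 ≡ 289 (mod 811)
289^2 ≡ 289^2 = 83521 ≡ 799 (mod 811)
289^4 ≡ 799^2 = 638401 ≡ 144 (mod 811)
289^8 ≡ 144^2 = 20736 ≡ 461 (mod 811)
289^16 ≡ 461^2 = 212521 ≡ 39 (mod 811)
289^32 ≡ 39^2 = 1521 ≡ 710 (mod 811)
289^58 = 289^32 * 289^16 * 289^8 * 289^2 ≡ 710 * 39 * 461 * 799 (mod 811).
Accumulate the product:
710 * 39 = 27690 ≡ 116
116 * 461 = 53476 ≡ 761
761 * 799 = 608039 ≡ 600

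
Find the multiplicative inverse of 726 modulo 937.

By the extended Euclidean algorithm:
937 = 1*726 + 211
726 = 3*211 + 93
211 = 2*93 + 25
93 = 3*25 + 18
25 = 1*18 + 7
18 = 2*7 + 4
7 = 1*4 + 3
4 = 1*3 + 1
3 = 3*1 + 0
gcd(726, 937) = 1, so the inverse exists.
Back-substitute for 1:
1 = 1*4 − 1*3
  = −1*7 + 2*4
  = 2*18 − 5*7
  = −5*25 + 7*18
  = 7*93 − 26*25
  = −26*211 + 59*93
  = 59*726 − 203*211
  = −203*937 + 262*726
So 726⁻¹ ≡ 262 (mod 937).

262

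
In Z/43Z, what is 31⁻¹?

By the extended Euclidean algorithm:
43 = 1×31 + 12
31 = 2×12 + 7
12 = 1×7 + 5
7 = 1×5 + 2
5 = 2×2 + 1
2 = 2×1 + 0
gcd(31, 43) = 1, so the inverse exists.
Bézout: 1 = 13×43 − 18×31.
So 31⁻¹ ≡ −18 ≡ 25 (mod 43).

25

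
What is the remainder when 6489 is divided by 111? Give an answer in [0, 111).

51

6489 = 58*111 + 51, so 6489 ≡ 51 (mod 111).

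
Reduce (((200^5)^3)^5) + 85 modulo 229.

33

(200)^5 ≡ 152 (mod 229)
(152)^3 ≡ 93 (mod 229)
(93)^5 ≡ 177 (mod 229)
177 + 85 = 262 ≡ 33 (mod 229)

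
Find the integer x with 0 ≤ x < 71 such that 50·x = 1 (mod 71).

27

By the extended Euclidean algorithm:
71 = 1*50 + 21
50 = 2*21 + 8
21 = 2*8 + 5
8 = 1*5 + 3
5 = 1*3 + 2
3 = 1*2 + 1
2 = 2*1 + 0
gcd(50, 71) = 1, so the inverse exists.
Back-substitute for 1:
1 = 1*3 − 1*2
  = −1*5 + 2*3
  = 2*8 − 3*5
  = −3*21 + 8*8
  = 8*50 − 19*21
  = −19*71 + 27*50
So 50⁻¹ ≡ 27 (mod 71).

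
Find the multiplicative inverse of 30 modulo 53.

Run the extended Euclidean algorithm:
53 = 1*30 + 23
30 = 1*23 + 7
23 = 3*7 + 2
7 = 3*2 + 1
2 = 2*1 + 0
gcd(30, 53) = 1, so the inverse exists.
Back-substitute for 1:
1 = 1*7 − 3*2
  = −3*23 + 10*7
  = 10*30 − 13*23
  = −13*53 + 23*30
So 30⁻¹ ≡ 23 (mod 53).

23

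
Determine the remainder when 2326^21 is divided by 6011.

2244

Compute successive squares:
21 in binary is 10101, i.e. 21 = 16 + 4 + 1.
2326^1 ≡ 2326 (mod 6011)
2326^2 ≡ 2326^2 = 5410276 ≡ 376 (mod 6011)
2326^4 ≡ 376^2 = 141376 ≡ 3123 (mod 6011)
2326^8 ≡ 3123^2 = 9753129 ≡ 3287 (mod 6011)
2326^16 ≡ 3287^2 = 10804369 ≡ 2602 (mod 6011)
2326^21 = 2326^16 * 2326^4 * 2326^1 ≡ 2602 * 3123 * 2326 (mod 6011).
Accumulate the product:
2602 * 3123 = 8126046 ≡ 5185
5185 * 2326 = 12060310 ≡ 2244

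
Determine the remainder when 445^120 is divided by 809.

120 in binary is 1111000, i.e. 120 = 64 + 32 + 16 + 8.
445^1 ≡ 445 (mod 809)
445^2 ≡ 445^2 = 198025 ≡ 629 (mod 809)
445^4 ≡ 629^2 = 395641 ≡ 40 (mod 809)
445^8 ≡ 40^2 = 1600 ≡ 791 (mod 809)
445^16 ≡ 791^2 = 625681 ≡ 324 (mod 809)
445^32 ≡ 324^2 = 104976 ≡ 615 (mod 809)
445^64 ≡ 615^2 = 378225 ≡ 422 (mod 809)
445^120 = 445^64 · 445^32 · 445^16 · 445^8 ≡ 422 · 615 · 324 · 791 (mod 809).
Accumulate the product:
422 · 615 = 259530 ≡ 650
650 · 324 = 210600 ≡ 260
260 · 791 = 205660 ≡ 174

174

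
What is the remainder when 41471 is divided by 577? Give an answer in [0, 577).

41471 = 71·577 + 504, so 41471 ≡ 504 (mod 577).

504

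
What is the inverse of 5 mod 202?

Run the extended Euclidean algorithm:
202 = 40·5 + 2
5 = 2·2 + 1
2 = 2·1 + 0
gcd(5, 202) = 1, so the inverse exists.
Back-substitute for 1:
1 = 1·5 − 2·2
  = −2·202 + 81·5
So 5⁻¹ ≡ 81 (mod 202).

81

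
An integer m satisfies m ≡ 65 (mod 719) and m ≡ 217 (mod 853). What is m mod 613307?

719⁻¹ mod 853: 719×592 ≡ 1 (mod 853), so 719⁻¹ ≡ 592.
m = 65 + 719×((217 − 65)×592 mod 853) = 65 + 719×419 = 301326.

301326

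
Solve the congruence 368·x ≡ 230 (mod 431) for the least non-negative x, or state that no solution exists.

gcd(368, 431) = 1, so a unique solution mod 431 exists.
368⁻¹ ≡ 301 (mod 431).
x ≡ 301·230 ≡ 270 (mod 431).

270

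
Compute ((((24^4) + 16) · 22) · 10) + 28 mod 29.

(24)^4 ≡ 16 (mod 29)
16 + 16 = 32 ≡ 3 (mod 29)
3 · 22 = 66 ≡ 8 (mod 29)
8 · 10 = 80 ≡ 22 (mod 29)
22 + 28 = 50 ≡ 21 (mod 29)

21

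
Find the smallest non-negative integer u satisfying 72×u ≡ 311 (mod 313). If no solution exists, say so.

113

gcd(72, 313) = 1, so a unique solution mod 313 exists.
72⁻¹ ≡ 100 (mod 313).
u ≡ 100×311 ≡ 113 (mod 313).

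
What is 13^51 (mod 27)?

19

By square-and-multiply:
13^1 ≡ 13 (mod 27)
13^2 ≡ 13^2 = 169 ≡ 7 (mod 27)
13^4 ≡ 7^2 = 49 ≡ 22 (mod 27)
13^8 ≡ 22^2 = 484 ≡ 25 (mod 27)
13^16 ≡ 25^2 = 625 ≡ 4 (mod 27)
13^32 ≡ 4^2 = 16 (mod 27)
13^51 = 13^32 * 13^16 * 13^2 * 13^1 ≡ 16 * 4 * 7 * 13 (mod 27).
Accumulate the product:
16 * 4 = 64 ≡ 10
10 * 7 = 70 ≡ 16
16 * 13 = 208 ≡ 19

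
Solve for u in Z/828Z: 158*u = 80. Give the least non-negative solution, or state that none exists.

gcd(158, 828) = 2, and 2 | 80, so solutions exist.
Divide through by 2: 79*u ≡ 40 mod 414.
79⁻¹ ≡ 283 (mod 414).
u ≡ 283*40 ≡ 142 (mod 414).
The smallest non-negative solution is u = 142.

142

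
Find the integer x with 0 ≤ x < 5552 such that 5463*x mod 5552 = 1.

3431

Run the extended Euclidean algorithm:
5552 = 1·5463 + 89
5463 = 61·89 + 34
89 = 2·34 + 21
34 = 1·21 + 13
21 = 1·13 + 8
13 = 1·8 + 5
8 = 1·5 + 3
5 = 1·3 + 2
3 = 1·2 + 1
2 = 2·1 + 0
gcd(5463, 5552) = 1, so the inverse exists.
Back-substitute for 1:
1 = 1·3 − 1·2
  = −1·5 + 2·3
  = 2·8 − 3·5
  = −3·13 + 5·8
  = 5·21 − 8·13
  = −8·34 + 13·21
  = 13·89 − 34·34
  = −34·5463 + 2087·89
  = 2087·5552 − 2121·5463
So 5463⁻¹ ≡ −2121 ≡ 3431 (mod 5552).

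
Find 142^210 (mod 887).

877

Using repeated squaring:
210 in binary is 11010010, i.e. 210 = 128 + 64 + 16 + 2.
142^1 ≡ 142 (mod 887)
142^2 ≡ 142^2 = 20164 ≡ 650 (mod 887)
142^4 ≡ 650^2 = 422500 ≡ 288 (mod 887)
142^8 ≡ 288^2 = 82944 ≡ 453 (mod 887)
142^16 ≡ 453^2 = 205209 ≡ 312 (mod 887)
142^32 ≡ 312^2 = 97344 ≡ 661 (mod 887)
142^64 ≡ 661^2 = 436921 ≡ 517 (mod 887)
142^128 ≡ 517^2 = 267289 ≡ 302 (mod 887)
142^210 = 142^128 * 142^64 * 142^16 * 142^2 ≡ 302 * 517 * 312 * 650 (mod 887).
Accumulate the product:
302 * 517 = 156134 ≡ 22
22 * 312 = 6864 ≡ 655
655 * 650 = 425750 ≡ 877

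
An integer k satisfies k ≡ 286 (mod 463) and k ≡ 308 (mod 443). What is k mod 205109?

463⁻¹ mod 443: 463×288 ≡ 1 (mod 443), so 463⁻¹ ≡ 288.
k = 286 + 463×((308 − 286)×288 mod 443) = 286 + 463×134 = 62328.

62328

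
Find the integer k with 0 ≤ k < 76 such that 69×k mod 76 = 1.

65

Apply the Euclidean algorithm and back-substitute:
76 = 1*69 + 7
69 = 9*7 + 6
7 = 1*6 + 1
6 = 6*1 + 0
gcd(69, 76) = 1, so the inverse exists.
Bézout: 1 = 10*76 − 11*69.
So 69⁻¹ ≡ −11 ≡ 65 (mod 76).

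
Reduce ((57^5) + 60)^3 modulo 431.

31

(57)^5 ≡ 110 (mod 431)
110 + 60 = 170
(170)^3 ≡ 31 (mod 431)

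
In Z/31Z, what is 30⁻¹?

30

31 = 1×30 + 1
30 = 30×1 + 0
gcd(30, 31) = 1, so the inverse exists.
Bézout: 1 = 1×31 − 1×30.
So 30⁻¹ ≡ −1 ≡ 30 (mod 31).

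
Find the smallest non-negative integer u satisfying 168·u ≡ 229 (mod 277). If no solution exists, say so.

158

gcd(168, 277) = 1, so a unique solution mod 277 exists.
168⁻¹ ≡ 216 (mod 277).
u ≡ 216·229 ≡ 158 (mod 277).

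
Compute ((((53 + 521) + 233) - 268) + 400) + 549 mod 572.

344

53 + 521 = 574 ≡ 2 (mod 572)
2 + 233 = 235
235 - 268 = -33 ≡ 539 (mod 572)
539 + 400 = 939 ≡ 367 (mod 572)
367 + 549 = 916 ≡ 344 (mod 572)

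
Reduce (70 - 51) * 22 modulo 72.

58

70 - 51 = 19
19 * 22 = 418 ≡ 58 (mod 72)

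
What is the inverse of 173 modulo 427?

311

Apply the Euclidean algorithm and back-substitute:
427 = 2*173 + 81
173 = 2*81 + 11
81 = 7*11 + 4
11 = 2*4 + 3
4 = 1*3 + 1
3 = 3*1 + 0
gcd(173, 427) = 1, so the inverse exists.
Back-substitute for 1:
1 = 1*4 − 1*3
  = −1*11 + 3*4
  = 3*81 − 22*11
  = −22*173 + 47*81
  = 47*427 − 116*173
So 173⁻¹ ≡ −116 ≡ 311 (mod 427).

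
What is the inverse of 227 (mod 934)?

By the extended Euclidean algorithm:
934 = 4*227 + 26
227 = 8*26 + 19
26 = 1*19 + 7
19 = 2*7 + 5
7 = 1*5 + 2
5 = 2*2 + 1
2 = 2*1 + 0
gcd(227, 934) = 1, so the inverse exists.
Back-substitute for 1:
1 = 1*5 − 2*2
  = −2*7 + 3*5
  = 3*19 − 8*7
  = −8*26 + 11*19
  = 11*227 − 96*26
  = −96*934 + 395*227
So 227⁻¹ ≡ 395 (mod 934).

395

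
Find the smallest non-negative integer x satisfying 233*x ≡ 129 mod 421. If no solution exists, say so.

gcd(233, 421) = 1, so a unique solution mod 421 exists.
233⁻¹ ≡ 262 (mod 421).
x ≡ 262*129 ≡ 118 (mod 421).

118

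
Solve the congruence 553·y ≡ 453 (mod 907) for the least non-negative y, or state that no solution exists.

237

gcd(553, 907) = 1, so a unique solution mod 907 exists.
553⁻¹ ≡ 433 (mod 907).
y ≡ 433·453 ≡ 237 (mod 907).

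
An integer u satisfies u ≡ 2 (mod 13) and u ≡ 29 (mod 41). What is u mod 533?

13⁻¹ mod 41: 13×19 ≡ 1 (mod 41), so 13⁻¹ ≡ 19.
u = 2 + 13×((29 − 2)×19 mod 41) = 2 + 13×21 = 275.
Check: 275 mod 13 = 2, 275 mod 41 = 29. ✓

275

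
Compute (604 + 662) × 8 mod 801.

604 + 662 = 1266 ≡ 465 (mod 801)
465 × 8 = 3720 ≡ 516 (mod 801)

516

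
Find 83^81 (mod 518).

223

81 in binary is 1010001, i.e. 81 = 64 + 16 + 1.
83^1 ≡ 83 (mod 518)
83^2 ≡ 83^2 = 6889 ≡ 155 (mod 518)
83^4 ≡ 155^2 = 24025 ≡ 197 (mod 518)
83^8 ≡ 197^2 = 38809 ≡ 477 (mod 518)
83^16 ≡ 477^2 = 227529 ≡ 127 (mod 518)
83^32 ≡ 127^2 = 16129 ≡ 71 (mod 518)
83^64 ≡ 71^2 = 5041 ≡ 379 (mod 518)
83^81 = 83^64 * 83^16 * 83^1 ≡ 379 * 127 * 83 (mod 518).
Accumulate the product:
379 * 127 = 48133 ≡ 477
477 * 83 = 39591 ≡ 223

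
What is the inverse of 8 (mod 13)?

13 = 1×8 + 5
8 = 1×5 + 3
5 = 1×3 + 2
3 = 1×2 + 1
2 = 2×1 + 0
gcd(8, 13) = 1, so the inverse exists.
Bézout: 1 = −3×13 + 5×8.
So 8⁻¹ ≡ 5 (mod 13).

5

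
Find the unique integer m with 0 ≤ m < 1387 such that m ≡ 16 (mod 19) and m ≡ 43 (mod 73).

19⁻¹ mod 73: 19·50 ≡ 1 (mod 73), so 19⁻¹ ≡ 50.
m = 16 + 19·((43 − 16)·50 mod 73) = 16 + 19·36 = 700.

700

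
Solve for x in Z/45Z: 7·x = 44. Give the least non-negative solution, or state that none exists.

32

gcd(7, 45) = 1, so a unique solution mod 45 exists.
7⁻¹ ≡ 13 (mod 45).
x ≡ 13·44 ≡ 32 (mod 45).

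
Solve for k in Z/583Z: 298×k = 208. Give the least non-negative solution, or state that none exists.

gcd(298, 583) = 1, so a unique solution mod 583 exists.
298⁻¹ ≡ 45 (mod 583).
k ≡ 45×208 ≡ 32 (mod 583).

32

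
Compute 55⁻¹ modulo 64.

Run the extended Euclidean algorithm:
64 = 1×55 + 9
55 = 6×9 + 1
9 = 9×1 + 0
gcd(55, 64) = 1, so the inverse exists.
Bézout: 1 = −6×64 + 7×55.
So 55⁻¹ ≡ 7 (mod 64).

7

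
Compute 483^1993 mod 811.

796

1993 in binary is 11111001001, i.e. 1993 = 1024 + 512 + 256 + 128 + 64 + 8 + 1.
483^1 ≡ 483 (mod 811)
483^2 ≡ 483^2 = 233289 ≡ 532 (mod 811)
483^4 ≡ 532^2 = 283024 ≡ 796 (mod 811)
483^8 ≡ 796^2 = 633616 ≡ 225 (mod 811)
483^16 ≡ 225^2 = 50625 ≡ 343 (mod 811)
483^32 ≡ 343^2 = 117649 ≡ 54 (mod 811)
483^64 ≡ 54^2 = 2916 ≡ 483 (mod 811)
483^128 ≡ 483^2 = 233289 ≡ 532 (mod 811)
483^256 ≡ 532^2 = 283024 ≡ 796 (mod 811)
483^512 ≡ 796^2 = 633616 ≡ 225 (mod 811)
483^1024 ≡ 225^2 = 50625 ≡ 343 (mod 811)
483^1993 = 483^1024 * 483^512 * 483^256 * 483^128 * 483^64 * 483^8 * 483^1 ≡ 343 * 225 * 796 * 532 * 483 * 225 * 483 (mod 811).
Accumulate the product:
343 * 225 = 77175 ≡ 130
130 * 796 = 103480 ≡ 483
483 * 532 = 256956 ≡ 680
680 * 483 = 328440 ≡ 796
796 * 225 = 179100 ≡ 680
680 * 483 = 328440 ≡ 796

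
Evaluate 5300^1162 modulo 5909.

3231

1162 in binary is 10010001010, i.e. 1162 = 1024 + 128 + 8 + 2.
5300^1 ≡ 5300 (mod 5909)
5300^2 ≡ 5300^2 = 28090000 ≡ 4523 (mod 5909)
5300^4 ≡ 4523^2 = 20457529 ≡ 571 (mod 5909)
5300^8 ≡ 571^2 = 326041 ≡ 1046 (mod 5909)
5300^16 ≡ 1046^2 = 1094116 ≡ 951 (mod 5909)
5300^32 ≡ 951^2 = 904401 ≡ 324 (mod 5909)
5300^64 ≡ 324^2 = 104976 ≡ 4523 (mod 5909)
5300^128 ≡ 4523^2 = 20457529 ≡ 571 (mod 5909)
5300^256 ≡ 571^2 = 326041 ≡ 1046 (mod 5909)
5300^512 ≡ 1046^2 = 1094116 ≡ 951 (mod 5909)
5300^1024 ≡ 951^2 = 904401 ≡ 324 (mod 5909)
5300^1162 = 5300^1024 × 5300^128 × 5300^8 × 5300^2 ≡ 324 × 571 × 1046 × 4523 (mod 5909).
Accumulate the product:
324 × 571 = 185004 ≡ 1825
1825 × 1046 = 1908950 ≡ 343
343 × 4523 = 1551389 ≡ 3231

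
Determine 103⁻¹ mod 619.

613

Run the extended Euclidean algorithm:
619 = 6·103 + 1
103 = 103·1 + 0
gcd(103, 619) = 1, so the inverse exists.
Bézout: 1 = 1·619 − 6·103.
So 103⁻¹ ≡ −6 ≡ 613 (mod 619).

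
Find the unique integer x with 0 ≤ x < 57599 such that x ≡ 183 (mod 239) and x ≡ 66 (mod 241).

239⁻¹ mod 241: 239*120 ≡ 1 (mod 241), so 239⁻¹ ≡ 120.
x = 183 + 239*((66 − 183)*120 mod 241) = 183 + 239*179 = 42964.
Check: 42964 mod 239 = 183, 42964 mod 241 = 66. ✓

42964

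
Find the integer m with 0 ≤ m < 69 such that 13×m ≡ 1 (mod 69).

By the extended Euclidean algorithm:
69 = 5·13 + 4
13 = 3·4 + 1
4 = 4·1 + 0
gcd(13, 69) = 1, so the inverse exists.
Back-substitute for 1:
1 = 1·13 − 3·4
  = −3·69 + 16·13
So 13⁻¹ ≡ 16 (mod 69).

16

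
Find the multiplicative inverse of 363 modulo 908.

908 = 2×363 + 182
363 = 1×182 + 181
182 = 1×181 + 1
181 = 181×1 + 0
gcd(363, 908) = 1, so the inverse exists.
Bézout: 1 = 2×908 − 5×363.
So 363⁻¹ ≡ −5 ≡ 903 (mod 908).

903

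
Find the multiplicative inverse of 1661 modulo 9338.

Run the extended Euclidean algorithm:
9338 = 5*1661 + 1033
1661 = 1*1033 + 628
1033 = 1*628 + 405
628 = 1*405 + 223
405 = 1*223 + 182
223 = 1*182 + 41
182 = 4*41 + 18
41 = 2*18 + 5
18 = 3*5 + 3
5 = 1*3 + 2
3 = 1*2 + 1
2 = 2*1 + 0
gcd(1661, 9338) = 1, so the inverse exists.
Back-substitute for 1:
1 = 1*3 − 1*2
  = −1*5 + 2*3
  = 2*18 − 7*5
  = −7*41 + 16*18
  = 16*182 − 71*41
  = −71*223 + 87*182
  = 87*405 − 158*223
  = −158*628 + 245*405
  = 245*1033 − 403*628
  = −403*1661 + 648*1033
  = 648*9338 − 3643*1661
So 1661⁻¹ ≡ −3643 ≡ 5695 (mod 9338).

5695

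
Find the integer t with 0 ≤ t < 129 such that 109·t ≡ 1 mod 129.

By the extended Euclidean algorithm:
129 = 1×109 + 20
109 = 5×20 + 9
20 = 2×9 + 2
9 = 4×2 + 1
2 = 2×1 + 0
gcd(109, 129) = 1, so the inverse exists.
Back-substitute for 1:
1 = 1×9 − 4×2
  = −4×20 + 9×9
  = 9×109 − 49×20
  = −49×129 + 58×109
So 109⁻¹ ≡ 58 (mod 129).

58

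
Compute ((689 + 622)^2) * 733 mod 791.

689 + 622 = 1311 ≡ 520 (mod 791)
(520)^2 ≡ 669 (mod 791)
669 * 733 = 490377 ≡ 748 (mod 791)

748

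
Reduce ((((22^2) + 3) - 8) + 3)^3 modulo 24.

8

(22)^2 ≡ 4 (mod 24)
4 + 3 = 7
7 - 8 = -1 ≡ 23 (mod 24)
23 + 3 = 26 ≡ 2 (mod 24)
(2)^3 ≡ 8 (mod 24)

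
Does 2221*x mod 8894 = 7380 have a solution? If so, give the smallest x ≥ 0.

gcd(2221, 8894) = 1, so a unique solution mod 8894 exists.
2221⁻¹ ≡ 889 (mod 8894).
x ≡ 889*7380 ≡ 5942 (mod 8894).

5942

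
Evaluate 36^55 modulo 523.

426

Compute successive squares:
55 in binary is 110111, i.e. 55 = 32 + 16 + 4 + 2 + 1.
36^1 ≡ 36 (mod 523)
36^2 ≡ 36^2 = 1296 ≡ 250 (mod 523)
36^4 ≡ 250^2 = 62500 ≡ 263 (mod 523)
36^8 ≡ 263^2 = 69169 ≡ 133 (mod 523)
36^16 ≡ 133^2 = 17689 ≡ 430 (mod 523)
36^32 ≡ 430^2 = 184900 ≡ 281 (mod 523)
36^55 = 36^32 * 36^16 * 36^4 * 36^2 * 36^1 ≡ 281 * 430 * 263 * 250 * 36 (mod 523).
Accumulate the product:
281 * 430 = 120830 ≡ 17
17 * 263 = 4471 ≡ 287
287 * 250 = 71750 ≡ 99
99 * 36 = 3564 ≡ 426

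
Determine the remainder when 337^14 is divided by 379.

By square-and-multiply:
14 in binary is 1110, i.e. 14 = 8 + 4 + 2.
337^1 ≡ 337 (mod 379)
337^2 ≡ 337^2 = 113569 ≡ 248 (mod 379)
337^4 ≡ 248^2 = 61504 ≡ 106 (mod 379)
337^8 ≡ 106^2 = 11236 ≡ 245 (mod 379)
337^14 = 337^8 · 337^4 · 337^2 ≡ 245 · 106 · 248 (mod 379).
Accumulate the product:
245 · 106 = 25970 ≡ 198
198 · 248 = 49104 ≡ 213

213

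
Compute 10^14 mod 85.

14 in binary is 1110, i.e. 14 = 8 + 4 + 2.
10^1 ≡ 10 (mod 85)
10^2 ≡ 10^2 = 100 ≡ 15 (mod 85)
10^4 ≡ 15^2 = 225 ≡ 55 (mod 85)
10^8 ≡ 55^2 = 3025 ≡ 50 (mod 85)
10^14 = 10^8 * 10^4 * 10^2 ≡ 50 * 55 * 15 (mod 85).
Accumulate the product:
50 * 55 = 2750 ≡ 30
30 * 15 = 450 ≡ 25

25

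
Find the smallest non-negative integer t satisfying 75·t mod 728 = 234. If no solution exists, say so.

702

gcd(75, 728) = 1, so a unique solution mod 728 exists.
75⁻¹ ≡ 563 (mod 728).
t ≡ 563·234 ≡ 702 (mod 728).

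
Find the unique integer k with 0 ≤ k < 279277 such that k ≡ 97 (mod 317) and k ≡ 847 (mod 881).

317⁻¹ mod 881: 317*214 ≡ 1 (mod 881), so 317⁻¹ ≡ 214.
k = 97 + 317*((847 − 97)*214 mod 881) = 97 + 317*158 = 50183.
Check: 50183 mod 317 = 97, 50183 mod 881 = 847. ✓

50183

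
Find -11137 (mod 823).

-11137 = -14×823 + 385, so -11137 ≡ 385 (mod 823).

385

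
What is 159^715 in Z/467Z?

146

Using repeated squaring:
715 in binary is 1011001011, i.e. 715 = 512 + 128 + 64 + 8 + 2 + 1.
159^1 ≡ 159 (mod 467)
159^2 ≡ 159^2 = 25281 ≡ 63 (mod 467)
159^4 ≡ 63^2 = 3969 ≡ 233 (mod 467)
159^8 ≡ 233^2 = 54289 ≡ 117 (mod 467)
159^16 ≡ 117^2 = 13689 ≡ 146 (mod 467)
159^32 ≡ 146^2 = 21316 ≡ 301 (mod 467)
159^64 ≡ 301^2 = 90601 ≡ 3 (mod 467)
159^128 ≡ 3^2 = 9 (mod 467)
159^256 ≡ 9^2 = 81 (mod 467)
159^512 ≡ 81^2 = 6561 ≡ 23 (mod 467)
159^715 = 159^512 · 159^128 · 159^64 · 159^8 · 159^2 · 159^1 ≡ 23 · 9 · 3 · 117 · 63 · 159 (mod 467).
Accumulate the product:
23 · 9 = 207
207 · 3 = 621 ≡ 154
154 · 117 = 18018 ≡ 272
272 · 63 = 17136 ≡ 324
324 · 159 = 51516 ≡ 146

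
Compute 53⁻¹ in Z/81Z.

Apply the Euclidean algorithm and back-substitute:
81 = 1·53 + 28
53 = 1·28 + 25
28 = 1·25 + 3
25 = 8·3 + 1
3 = 3·1 + 0
gcd(53, 81) = 1, so the inverse exists.
Bézout: 1 = −17·81 + 26·53.
So 53⁻¹ ≡ 26 (mod 81).

26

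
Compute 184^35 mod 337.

140

By square-and-multiply:
35 in binary is 100011, i.e. 35 = 32 + 2 + 1.
184^1 ≡ 184 (mod 337)
184^2 ≡ 184^2 = 33856 ≡ 156 (mod 337)
184^4 ≡ 156^2 = 24336 ≡ 72 (mod 337)
184^8 ≡ 72^2 = 5184 ≡ 129 (mod 337)
184^16 ≡ 129^2 = 16641 ≡ 128 (mod 337)
184^32 ≡ 128^2 = 16384 ≡ 208 (mod 337)
184^35 = 184^32 · 184^2 · 184^1 ≡ 208 · 156 · 184 (mod 337).
Accumulate the product:
208 · 156 = 32448 ≡ 96
96 · 184 = 17664 ≡ 140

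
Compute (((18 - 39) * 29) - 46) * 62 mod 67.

18 - 39 = -21 ≡ 46 (mod 67)
46 * 29 = 1334 ≡ 61 (mod 67)
61 - 46 = 15
15 * 62 = 930 ≡ 59 (mod 67)

59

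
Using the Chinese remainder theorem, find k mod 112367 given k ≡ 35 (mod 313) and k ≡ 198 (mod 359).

313⁻¹ mod 359: 313×39 ≡ 1 (mod 359), so 313⁻¹ ≡ 39.
k = 35 + 313×((198 − 35)×39 mod 359) = 35 + 313×254 = 79537.

79537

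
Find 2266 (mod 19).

2266 = 119*19 + 5, so 2266 ≡ 5 (mod 19).

5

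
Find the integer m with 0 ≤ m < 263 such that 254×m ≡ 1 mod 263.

Run the extended Euclidean algorithm:
263 = 1×254 + 9
254 = 28×9 + 2
9 = 4×2 + 1
2 = 2×1 + 0
gcd(254, 263) = 1, so the inverse exists.
Back-substitute for 1:
1 = 1×9 − 4×2
  = −4×254 + 113×9
  = 113×263 − 117×254
So 254⁻¹ ≡ −117 ≡ 146 (mod 263).

146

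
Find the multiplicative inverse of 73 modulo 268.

257

By the extended Euclidean algorithm:
268 = 3*73 + 49
73 = 1*49 + 24
49 = 2*24 + 1
24 = 24*1 + 0
gcd(73, 268) = 1, so the inverse exists.
Back-substitute for 1:
1 = 1*49 − 2*24
  = −2*73 + 3*49
  = 3*268 − 11*73
So 73⁻¹ ≡ −11 ≡ 257 (mod 268).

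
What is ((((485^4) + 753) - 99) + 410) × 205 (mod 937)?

664

(485)^4 ≡ 507 (mod 937)
507 + 753 = 1260 ≡ 323 (mod 937)
323 - 99 = 224
224 + 410 = 634
634 × 205 = 129970 ≡ 664 (mod 937)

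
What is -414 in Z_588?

174

-414 = -1·588 + 174, so -414 ≡ 174 (mod 588).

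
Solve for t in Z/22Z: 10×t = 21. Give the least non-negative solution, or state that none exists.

no solution

gcd(10, 22) = 2, and 2 does not divide 21.
So the congruence has no solution.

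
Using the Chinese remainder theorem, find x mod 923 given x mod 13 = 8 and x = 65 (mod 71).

775

13⁻¹ mod 71: 13*11 ≡ 1 (mod 71), so 13⁻¹ ≡ 11.
x = 8 + 13*((65 − 8)*11 mod 71) = 8 + 13*59 = 775.
Check: 775 mod 13 = 8, 775 mod 71 = 65. ✓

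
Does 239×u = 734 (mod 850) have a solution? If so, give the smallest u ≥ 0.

gcd(239, 850) = 1, so a unique solution mod 850 exists.
239⁻¹ ≡ 409 (mod 850).
u ≡ 409×734 ≡ 156 (mod 850).

156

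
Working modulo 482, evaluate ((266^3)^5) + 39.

457

(266)^3 ≡ 442 (mod 482)
(442)^5 ≡ 418 (mod 482)
418 + 39 = 457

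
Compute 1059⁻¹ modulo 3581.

2083

3581 = 3·1059 + 404
1059 = 2·404 + 251
404 = 1·251 + 153
251 = 1·153 + 98
153 = 1·98 + 55
98 = 1·55 + 43
55 = 1·43 + 12
43 = 3·12 + 7
12 = 1·7 + 5
7 = 1·5 + 2
5 = 2·2 + 1
2 = 2·1 + 0
gcd(1059, 3581) = 1, so the inverse exists.
Back-substitute for 1:
1 = 1·5 − 2·2
  = −2·7 + 3·5
  = 3·12 − 5·7
  = −5·43 + 18·12
  = 18·55 − 23·43
  = −23·98 + 41·55
  = 41·153 − 64·98
  = −64·251 + 105·153
  = 105·404 − 169·251
  = −169·1059 + 443·404
  = 443·3581 − 1498·1059
So 1059⁻¹ ≡ −1498 ≡ 2083 (mod 3581).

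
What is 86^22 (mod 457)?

Using repeated squaring:
22 in binary is 10110, i.e. 22 = 16 + 4 + 2.
86^1 ≡ 86 (mod 457)
86^2 ≡ 86^2 = 7396 ≡ 84 (mod 457)
86^4 ≡ 84^2 = 7056 ≡ 201 (mod 457)
86^8 ≡ 201^2 = 40401 ≡ 185 (mod 457)
86^16 ≡ 185^2 = 34225 ≡ 407 (mod 457)
86^22 = 86^16 * 86^4 * 86^2 ≡ 407 * 201 * 84 (mod 457).
Accumulate the product:
407 * 201 = 81807 ≡ 4
4 * 84 = 336

336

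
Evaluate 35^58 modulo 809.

467

Using repeated squaring:
58 in binary is 111010, i.e. 58 = 32 + 16 + 8 + 2.
35^1 ≡ 35 (mod 809)
35^2 ≡ 35^2 = 1225 ≡ 416 (mod 809)
35^4 ≡ 416^2 = 173056 ≡ 739 (mod 809)
35^8 ≡ 739^2 = 546121 ≡ 46 (mod 809)
35^16 ≡ 46^2 = 2116 ≡ 498 (mod 809)
35^32 ≡ 498^2 = 248004 ≡ 450 (mod 809)
35^58 = 35^32 · 35^16 · 35^8 · 35^2 ≡ 450 · 498 · 46 · 416 (mod 809).
Accumulate the product:
450 · 498 = 224100 ≡ 7
7 · 46 = 322
322 · 416 = 133952 ≡ 467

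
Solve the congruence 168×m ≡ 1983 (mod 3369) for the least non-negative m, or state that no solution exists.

834

gcd(168, 3369) = 3, and 3 | 1983, so solutions exist.
Divide through by 3: 56×m ≡ 661 (mod 1123).
56⁻¹ ≡ 742 (mod 1123).
m ≡ 742×661 ≡ 834 (mod 1123).
The smallest non-negative solution is m = 834.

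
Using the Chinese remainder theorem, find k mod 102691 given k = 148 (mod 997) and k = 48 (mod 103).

28064

997⁻¹ mod 103: 997·78 ≡ 1 (mod 103), so 997⁻¹ ≡ 78.
k = 148 + 997·((48 − 148)·78 mod 103) = 148 + 997·28 = 28064.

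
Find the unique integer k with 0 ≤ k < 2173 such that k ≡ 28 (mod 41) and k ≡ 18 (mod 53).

1873

41⁻¹ mod 53: 41×22 ≡ 1 (mod 53), so 41⁻¹ ≡ 22.
k = 28 + 41×((18 − 28)×22 mod 53) = 28 + 41×45 = 1873.
Check: 1873 mod 41 = 28, 1873 mod 53 = 18. ✓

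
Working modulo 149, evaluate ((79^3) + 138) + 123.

110

(79)^3 ≡ 147 (mod 149)
147 + 138 = 285 ≡ 136 (mod 149)
136 + 123 = 259 ≡ 110 (mod 149)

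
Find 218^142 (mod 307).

By square-and-multiply:
142 in binary is 10001110, i.e. 142 = 128 + 8 + 4 + 2.
218^1 ≡ 218 (mod 307)
218^2 ≡ 218^2 = 47524 ≡ 246 (mod 307)
218^4 ≡ 246^2 = 60516 ≡ 37 (mod 307)
218^8 ≡ 37^2 = 1369 ≡ 141 (mod 307)
218^16 ≡ 141^2 = 19881 ≡ 233 (mod 307)
218^32 ≡ 233^2 = 54289 ≡ 257 (mod 307)
218^64 ≡ 257^2 = 66049 ≡ 44 (mod 307)
218^128 ≡ 44^2 = 1936 ≡ 94 (mod 307)
218^142 = 218^128 × 218^8 × 218^4 × 218^2 ≡ 94 × 141 × 37 × 246 (mod 307).
Accumulate the product:
94 × 141 = 13254 ≡ 53
53 × 37 = 1961 ≡ 119
119 × 246 = 29274 ≡ 109

109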